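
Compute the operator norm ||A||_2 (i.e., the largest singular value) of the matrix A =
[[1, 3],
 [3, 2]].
||A||_2 = sqrt((23 + sqrt(333))/2) ≈ 4.5414 (= sqrt(largest eigenvalue of A^T A))

||A||_2 = sigma_max(A) = sqrt(lambda_max(A^T A)). Form the symmetric matrix M = A^T A =
[[10, 9],
 [9, 13]].
Its characteristic polynomial (trace, determinant of M give the coefficients) is
  p(λ) = det(λ I - M) = λ^2 - 23λ + 49.
For λ^2 - 23λ + 49 the discriminant is 333. It is nonnegative but not a perfect square, so the roots are real and irrational: λ = (23 ± sqrt(333))/2 ≈ 20.6241, 2.3759.
So the eigenvalues of A^T A are ≈ 2.3759, 20.6241 (all ≥ 0, as they must be for A^T A). The largest is λ_max = (23 + sqrt(333))/2 ≈ 20.6241, hence ||A||_2 = sqrt(λ_max) = sqrt((23 + sqrt(333))/2) ≈ 4.5414.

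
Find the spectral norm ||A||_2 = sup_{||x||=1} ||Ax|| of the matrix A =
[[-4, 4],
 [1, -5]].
||A||_2 = sqrt((58 + sqrt(2340))/2) ≈ 7.2929 (= sqrt(largest eigenvalue of A^T A))

||A||_2 = sigma_max(A) = sqrt(lambda_max(A^T A)). Form the symmetric matrix M = A^T A =
[[17, -21],
 [-21, 41]].
Its characteristic polynomial (trace, determinant of M give the coefficients) is
  p(λ) = det(λ I - M) = λ^2 - 58λ + 256.
For λ^2 - 58λ + 256 the discriminant is 2340. It is nonnegative but not a perfect square, so the roots are real and irrational: λ = (58 ± sqrt(2340))/2 ≈ 53.1868, 4.8132.
So the eigenvalues of A^T A are ≈ 4.8132, 53.1868 (all ≥ 0, as they must be for A^T A). The largest is λ_max = (58 + sqrt(2340))/2 ≈ 53.1868, hence ||A||_2 = sqrt(λ_max) = sqrt((58 + sqrt(2340))/2) ≈ 7.2929.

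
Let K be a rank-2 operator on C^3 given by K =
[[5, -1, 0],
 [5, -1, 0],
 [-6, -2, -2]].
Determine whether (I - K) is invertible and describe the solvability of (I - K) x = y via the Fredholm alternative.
(I - K) is invertible (det(I - K) = -9 ≠ 0), so for every y in C^3 the equation (I - K) x = y has a unique solution.

K has rank 2 and factors as K = U V^T = u1 v1^T + u2 v2^T with u1 = (-2, -2, 2), v1 = (-3, -1, -1), u2 = (1, 1, 0), v2 = (-1, -3, -2) (multiplying out reproduces the displayed K). The nonzero eigenvalues of U V^T coincide with those of the 2 x 2 matrix G = V^T U = [[v1·u1, v1·u2], [v2·u1, v2·u2]] = [[6, -4], [4, -4]], and by the Sylvester determinant identity det(I_3 - U V^T) = det(I_2 - V^T U) = det([[-5, 4], [-4, 5]]) = (-5)(5) - (4)(-4) = -9. (Direct check: I - K =
[[-4, 1, 0],
 [-5, 2, 0],
 [6, 2, 3]]
has determinant -9.) The finite-dimensional Fredholm alternative says: either (I - K) is invertible, or ker(I - K) ≠ {0} and then range(I - K) = ker((I - K)^*)^⊥, with dim ker(I - K) = dim ker((I - K)^*). Since det(I - K) ≠ 0, 1 is not an eigenvalue of K and ker(I - K) = {0}, so we are in the first case: for every y there is a unique x = (I - K)^(-1) y. (Explicitly, by the Woodbury identity, (I - U V^T)^(-1) = I + U (I_2 - G)^(-1) V^T.)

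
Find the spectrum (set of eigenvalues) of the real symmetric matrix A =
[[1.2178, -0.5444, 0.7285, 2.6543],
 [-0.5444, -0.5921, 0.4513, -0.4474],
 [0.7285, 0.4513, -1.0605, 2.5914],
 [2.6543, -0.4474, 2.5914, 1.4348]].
sigma(A) ≈ {-3, -1, 0, 5}

A is real symmetric, so its spectrum consists of real eigenvalues. Expanding the characteristic polynomial of the displayed matrix gives
  det(λ I - A) = p(λ) = λ^4 + (-1)λ^3 + (-17)λ^2 + (-15)λ + (0).
Solving p(λ) = 0 yields eigenvalues ≈ -3, -1, 0, 5. (A is shown rounded to 4 decimals, so these recover the underlying integer eigenvalues to within that precision.)
Verification: the trace of A = 1 equals the sum of eigenvalues 1, and det(A) ≈ -0.0007 matches the eigenvalue product 0.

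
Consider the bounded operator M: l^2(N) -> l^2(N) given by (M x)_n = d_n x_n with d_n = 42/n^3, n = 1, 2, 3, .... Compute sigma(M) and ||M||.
sigma(M) = {42/n^3 : n ≥ 1} ∪ {0}; ||M|| = 42

A bounded diagonal operator on l^2 with diagonal entries d_n has spectrum equal to the closure of {d_n : n ≥ 1}: every d_n is an eigenvalue (with eigenvector e_n), so {d_n} ⊂ sigma(M); the spectrum is closed, so its closure is too; and for lambda not in the closure, (M - lambda I) has bounded inverse (the diagonal entries 1/(d_n - lambda) are bounded). For our sequence d_n = 42/n^3, n = 1, 2, 3, ...:
  - {d_n} = {42/n^3 : n ≥ 1}; the only limit point is 0
  - closure = {42/n^3 : n ≥ 1} ∪ {0}
For the norm: a diagonal operator has ||M|| = sup_n |d_n|. Here d_n = 42/n^3 is positive and decreasing, so sup_n |d_n| = d_1 = 42. So ||M|| = 42.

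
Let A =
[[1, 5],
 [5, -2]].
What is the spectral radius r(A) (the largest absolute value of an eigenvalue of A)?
r(A) = (1 + sqrt(109))/2 ≈ 5.7202

The eigenvalues of A are the roots of its characteristic polynomial. With M = A (coefficients from the trace and determinant):
  p(λ) = det(λ I - M) = λ^2 + λ - 27.
For λ^2 + λ - 27 the discriminant is 109. It is nonnegative but not a perfect square, so the roots are real and irrational: λ = (-1 ± sqrt(109))/2 ≈ 4.7202, -5.7202.
Thus the eigenvalues (to 4 decimals) are 4.7202 (modulus 4.7202); -5.7202 (modulus 5.7202). The spectral radius is the largest modulus: r(A) = (1 + sqrt(109))/2 ≈ 5.7202. (Cross-check: r(A) ≤ ||A||_2 ≈ 5.7202; equality holds whenever A is normal, though it can also hold for some non-normal A.)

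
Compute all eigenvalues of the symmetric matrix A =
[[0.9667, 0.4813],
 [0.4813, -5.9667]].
sigma(A) ≈ {-6, 1}

A is real symmetric, so its spectrum consists of real eigenvalues. Expanding the characteristic polynomial of the displayed matrix gives
  det(λ I - A) = p(λ) = λ^2 + (5)λ + (-6).
Solving p(λ) = 0 yields eigenvalues ≈ -6, 1. (A is shown rounded to 4 decimals, so these recover the underlying integer eigenvalues to within that precision.)
Verification: the trace of A = -5 equals the sum of eigenvalues -5, and det(A) ≈ -5.9997 matches the eigenvalue product -6.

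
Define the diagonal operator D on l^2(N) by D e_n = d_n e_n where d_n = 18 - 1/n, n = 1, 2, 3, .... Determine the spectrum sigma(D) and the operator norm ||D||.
sigma(D) = {18 - 1/n : n ≥ 1} ∪ {18}; ||D|| = 18

A bounded diagonal operator on l^2 with diagonal entries d_n has spectrum equal to the closure of {d_n : n ≥ 1}: every d_n is an eigenvalue (with eigenvector e_n), so {d_n} ⊂ sigma(D); the spectrum is closed, so its closure is too; and for lambda not in the closure, (D - lambda I) has bounded inverse (the diagonal entries 1/(d_n - lambda) are bounded). For our sequence d_n = 18 - 1/n, n = 1, 2, 3, ...:
  - {d_n} = {18 - 1/n : n ≥ 1}; the only limit point is 18
  - closure = {18 - 1/n : n ≥ 1} ∪ {18}
For the norm: a diagonal operator has ||D|| = sup_n |d_n|. Here d_n = 18 - 1/n increases monotonically from d_1 = 17 toward 18, with all terms in [17, 18); so sup_n |d_n| = 18 (the supremum is the limit, not attained). So ||D|| = 18.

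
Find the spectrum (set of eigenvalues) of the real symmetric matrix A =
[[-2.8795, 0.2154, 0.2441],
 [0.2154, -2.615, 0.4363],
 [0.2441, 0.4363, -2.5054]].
sigma(A) ≈ {-3, -2} (-3 with multiplicity 2)

A is real symmetric, so its spectrum consists of real eigenvalues. Expanding the characteristic polynomial of the displayed matrix gives
  det(λ I - A) = p(λ) = λ^3 + (8)λ^2 + (21)λ + (18).
Solving p(λ) = 0 yields eigenvalues ≈ -3, -3, -2. (A is shown rounded to 4 decimals, so these recover the underlying integer eigenvalues to within that precision.)
Verification: the trace of A = -8 equals the sum of eigenvalues -8, and det(A) ≈ -17.9993 matches the eigenvalue product -18.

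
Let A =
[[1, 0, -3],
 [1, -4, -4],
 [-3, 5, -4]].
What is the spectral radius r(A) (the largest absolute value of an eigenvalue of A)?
r(A) ≈ 5.8052

The eigenvalues of A are the roots of its characteristic polynomial. With M = A (coefficients from the trace, the sum of principal 2x2 minors, and det A):
  p(λ) = det(λ I - M) = λ^3 + 7λ^2 + 19λ - 57.
No integer candidate from the rational root theorem (±divisors of 57) is a root, so the roots are irrational. The cubic discriminant is Δ = -155724 < 0, so there is one real root and a complex-conjugate pair. p(1) = -30 and p(2) = 17 have opposite signs, so a root lies in (1, 2); Newton's method refines it to λ ≈ 1.6914. Dividing out (λ - (1.6914)) leaves approximately λ^2 + 8.6914λ + 33.7004. For λ^2 + 8.6914λ + 33.7004 the discriminant is -59.2615. It is negative, so the remaining roots are the complex-conjugate pair λ ≈ -4.3457 ± 3.8491i. Their product equals the constant term, so |λ|^2 ≈ 33.7004 and |λ| ≈ 5.8052.
Thus the eigenvalues (to 4 decimals) are 1.6914 (modulus 1.6914); -4.3457 ± 3.8491i (modulus 5.8052). The spectral radius is the largest modulus: r(A) ≈ 5.8052. (Cross-check: r(A) ≤ ||A||_2 ≈ 7.2816; equality holds whenever A is normal, though it can also hold for some non-normal A.)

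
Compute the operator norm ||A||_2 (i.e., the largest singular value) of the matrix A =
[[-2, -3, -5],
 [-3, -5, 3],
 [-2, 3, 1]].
||A||_2 ≈ 7.0855 (= sqrt(largest eigenvalue of A^T A))

||A||_2 = sigma_max(A) = sqrt(lambda_max(A^T A)). Form the symmetric matrix M = A^T A =
[[17, 15, -1],
 [15, 43, 3],
 [-1, 3, 35]].
Its characteristic polynomial (trace, sum of principal 2x2 minors, determinant of M give the coefficients) is
  p(λ) = det(λ I - M) = λ^3 - 95λ^2 + 2596λ - 17424.
No integer candidate from the rational root theorem (±divisors of 17424) is a root, so the roots are irrational. The cubic discriminant is Δ = 236635344 > 0, so there are three distinct real roots. p(9) = -1026 and p(10) = 36 have opposite signs, so a root lies in (9, 10); Newton's method refines it to λ ≈ 9.9639. p(34) = 324 and p(35) = -64 have opposite signs, so a root lies in (34, 35); Newton's method refines it to λ ≈ 34.8319. p(50) = -124 and p(51) = 528 have opposite signs, so a root lies in (50, 51); Newton's method refines it to λ ≈ 50.2042. Check (Vieta): the three roots sum to 95, matching tr M = 95.
So the eigenvalues of A^T A are ≈ 9.9639, 34.8319, 50.2042 (all ≥ 0, as they must be for A^T A). The largest is λ_max ≈ 50.2042, hence ||A||_2 = sqrt(λ_max) ≈ 7.0855.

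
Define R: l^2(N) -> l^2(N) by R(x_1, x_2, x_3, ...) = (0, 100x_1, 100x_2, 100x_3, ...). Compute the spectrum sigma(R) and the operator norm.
sigma(R) = closed disk {z in C : |z| ≤ 100}; ||R|| = 100

Note R = 100·U where U is the unit right shift (U x)_k = x_{k-1} (with x_0 := 0); so ||R|| = 100||U|| and sigma(R) = 100·sigma(U). ||R x||^2 = sum_{k≥1} |100x_k|^2 = 10000||x||^2, so ||R|| = 100 and sigma(R) ⊂ {|z| ≤ 100}. For any |lambda| < 100, the equation (R - lambda I) x = 0 forces x_1 = 0, then 100x_k = lambda x_{k+1} ⇒ x = 0, so R has no eigenvalues. But (R - lambda I) is not surjective for |lambda| < 100: solving (R - lambda I) x = e_1 would require x_n proportional to (lambda/100)^(-n), which is not in l^2. So every |lambda| < 100 lies in the residual spectrum. The boundary |lambda| = 100 is in the approximate point spectrum (the spectrum is closed). Hence sigma(R) is the closed disk of radius 100.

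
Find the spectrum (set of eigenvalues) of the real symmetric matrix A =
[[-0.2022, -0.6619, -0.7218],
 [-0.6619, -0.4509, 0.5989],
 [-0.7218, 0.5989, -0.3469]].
sigma(A) ≈ {-1, 1} (-1 with multiplicity 2)

A is real symmetric, so its spectrum consists of real eigenvalues. Expanding the characteristic polynomial of the displayed matrix gives
  det(λ I - A) = p(λ) = λ^3 + (1)λ^2 + (-1)λ + (-1).
Solving p(λ) = 0 yields eigenvalues ≈ -1, -1, 1. (A is shown rounded to 4 decimals, so these recover the underlying integer eigenvalues to within that precision.)
Verification: the trace of A = -1 equals the sum of eigenvalues -1, and det(A) ≈ 1.0001 matches the eigenvalue product 1.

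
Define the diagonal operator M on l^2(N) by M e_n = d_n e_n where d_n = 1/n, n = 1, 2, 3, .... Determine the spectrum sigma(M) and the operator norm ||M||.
sigma(M) = {1/n : n ≥ 1} ∪ {0}; ||M|| = 1

A bounded diagonal operator on l^2 with diagonal entries d_n has spectrum equal to the closure of {d_n : n ≥ 1}: every d_n is an eigenvalue (with eigenvector e_n), so {d_n} ⊂ sigma(M); the spectrum is closed, so its closure is too; and for lambda not in the closure, (M - lambda I) has bounded inverse (the diagonal entries 1/(d_n - lambda) are bounded). For our sequence d_n = 1/n, n = 1, 2, 3, ...:
  - {d_n} = {1/n : n ≥ 1}; the only limit point is 0
  - closure = {1/n : n ≥ 1} ∪ {0}
For the norm: a diagonal operator has ||M|| = sup_n |d_n|. Here d_n = 1/n is positive and decreasing, so sup_n |d_n| = d_1 = 1. So ||M|| = 1.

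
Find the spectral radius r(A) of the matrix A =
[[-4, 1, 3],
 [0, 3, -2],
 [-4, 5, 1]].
r(A) ≈ 3.1117

The eigenvalues of A are the roots of its characteristic polynomial. With M = A (coefficients from the trace, the sum of principal 2x2 minors, and det A):
  p(λ) = det(λ I - M) = λ^3 + 9λ + 8.
No integer candidate from the rational root theorem (±divisors of 8) is a root, so the roots are irrational. The cubic discriminant is Δ = -4644 < 0, so there is one real root and a complex-conjugate pair. p(-1) = -2 and p(0) = 8 have opposite signs, so a root lies in (-1, 0); Newton's method refines it to λ ≈ -0.8262. Dividing out (λ - (-0.8262)) leaves approximately λ^2 - 0.8262λ + 9.6826. For λ^2 - 0.8262λ + 9.6826 the discriminant is -38.0479. It is negative, so the remaining roots are the complex-conjugate pair λ ≈ 0.4131 ± 3.0841i. Their product equals the constant term, so |λ|^2 ≈ 9.6826 and |λ| ≈ 3.1117.
Thus the eigenvalues (to 4 decimals) are -0.8262 (modulus 0.8262); 0.4131 ± 3.0841i (modulus 3.1117). The spectral radius is the largest modulus: r(A) ≈ 3.1117. (Cross-check: r(A) ≤ ||A||_2 ≈ 7.8088; equality holds whenever A is normal, though it can also hold for some non-normal A.)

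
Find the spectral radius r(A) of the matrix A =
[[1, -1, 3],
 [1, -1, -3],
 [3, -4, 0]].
r(A) ≈ 4.7193

The eigenvalues of A are the roots of its characteristic polynomial. With M = A (coefficients from the trace, the sum of principal 2x2 minors, and det A):
  p(λ) = det(λ I - M) = λ^3 - 21λ + 6.
No integer candidate from the rational root theorem (±divisors of 6) is a root, so the roots are irrational. The cubic discriminant is Δ = 36072 > 0, so there are three distinct real roots. p(-5) = -14 and p(-4) = 26 have opposite signs, so a root lies in (-5, -4); Newton's method refines it to λ ≈ -4.7193. p(0) = 6 and p(1) = -14 have opposite signs, so a root lies in (0, 1); Newton's method refines it to λ ≈ 0.2868. p(4) = -14 and p(5) = 26 have opposite signs, so a root lies in (4, 5); Newton's method refines it to λ ≈ 4.4324. Check (Vieta): the three roots sum to 0, matching tr M = 0.
Thus the eigenvalues (to 4 decimals) are -4.7193 (modulus 4.7193); 0.2868 (modulus 0.2868); 4.4324 (modulus 4.4324). The spectral radius is the largest modulus: r(A) ≈ 4.7193. (Cross-check: r(A) ≤ ||A||_2 ≈ 5.3787; equality holds whenever A is normal, though it can also hold for some non-normal A.)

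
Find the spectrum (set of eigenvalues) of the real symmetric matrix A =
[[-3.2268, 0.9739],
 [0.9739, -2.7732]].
sigma(A) ≈ {-4, -2}

A is real symmetric, so its spectrum consists of real eigenvalues. Expanding the characteristic polynomial of the displayed matrix gives
  det(λ I - A) = p(λ) = λ^2 + (6)λ + (8).
Solving p(λ) = 0 yields eigenvalues ≈ -4, -2. (A is shown rounded to 4 decimals, so these recover the underlying integer eigenvalues to within that precision.)
Verification: the trace of A = -6 equals the sum of eigenvalues -6, and det(A) ≈ 8.0001 matches the eigenvalue product 8.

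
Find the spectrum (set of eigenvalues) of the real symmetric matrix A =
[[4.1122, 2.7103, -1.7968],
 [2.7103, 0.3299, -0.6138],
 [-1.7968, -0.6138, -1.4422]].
sigma(A) ≈ {-2, -1, 6}

A is real symmetric, so its spectrum consists of real eigenvalues. Expanding the characteristic polynomial of the displayed matrix gives
  det(λ I - A) = p(λ) = λ^3 + (-3)λ^2 + (-16)λ + (-12.0014).
Solving p(λ) = 0 yields eigenvalues ≈ -2, -1, 6. (A is shown rounded to 4 decimals, so these recover the underlying integer eigenvalues to within that precision.)
Verification: the trace of A = 3 equals the sum of eigenvalues 3, and det(A) ≈ 12.0014 matches the eigenvalue product 12.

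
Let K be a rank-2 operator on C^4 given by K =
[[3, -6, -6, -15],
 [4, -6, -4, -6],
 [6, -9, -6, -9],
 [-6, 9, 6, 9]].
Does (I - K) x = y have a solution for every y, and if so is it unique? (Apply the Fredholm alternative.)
(I - K) is invertible (det(I - K) = -38 ≠ 0), so for every y in C^4 the equation (I - K) x = y has a unique solution.

K has rank 2 and factors as K = U V^T = u1 v1^T + u2 v2^T with u1 = (-3, 0, 0, 0), v1 = (1, -1, 0, 2), u2 = (-3, -2, -3, 3), v2 = (-2, 3, 2, 3) (multiplying out reproduces the displayed K). The nonzero eigenvalues of U V^T coincide with those of the 2 x 2 matrix G = V^T U = [[v1·u1, v1·u2], [v2·u1, v2·u2]] = [[-3, 5], [6, 3]], and by the Sylvester determinant identity det(I_4 - U V^T) = det(I_2 - V^T U) = det([[4, -5], [-6, -2]]) = (4)(-2) - (-5)(-6) = -38. (Direct check: I - K =
[[-2, 6, 6, 15],
 [-4, 7, 4, 6],
 [-6, 9, 7, 9],
 [6, -9, -6, -8]]
has determinant -38.) The finite-dimensional Fredholm alternative says: either (I - K) is invertible, or ker(I - K) ≠ {0} and then range(I - K) = ker((I - K)^*)^⊥, with dim ker(I - K) = dim ker((I - K)^*). Since det(I - K) ≠ 0, 1 is not an eigenvalue of K and ker(I - K) = {0}, so we are in the first case: for every y there is a unique x = (I - K)^(-1) y. (Explicitly, by the Woodbury identity, (I - U V^T)^(-1) = I + U (I_2 - G)^(-1) V^T.)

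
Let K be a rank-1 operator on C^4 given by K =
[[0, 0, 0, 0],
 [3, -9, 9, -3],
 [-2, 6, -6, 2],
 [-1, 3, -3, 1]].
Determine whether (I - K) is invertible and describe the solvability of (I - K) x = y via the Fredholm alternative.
(I - K) is invertible (det(I - K) = 15 ≠ 0), so for every y in C^4 the equation (I - K) x = y has a unique solution.

K has rank 1, so it is an outer product K = u v^T: every row of K is a multiple of one row vector. Reading off the entries, u = (0, 3, -2, -1) and v = (1, -3, 3, -1) (row i of K equals u_i·v^T). A rank-one matrix u v^T satisfies K u = u (v·u) and kills the (3)-dimensional subspace v^⊥, so its characteristic polynomial is lambda^3 (lambda - v·u) with v·u = tr K = -14. Hence the eigenvalues of I - K are 1 (multiplicity 3) and 1 - (-14) = 15, so det(I - K) = 15. (Direct check: I - K =
[[1, 0, 0, 0],
 [-3, 10, -9, 3],
 [2, -6, 7, -2],
 [1, -3, 3, 0]]
has determinant 15.) The finite-dimensional Fredholm alternative says: either (I - K) is invertible, or ker(I - K) ≠ {0} and then range(I - K) = ker((I - K)^*)^⊥, with dim ker(I - K) = dim ker((I - K)^*). Since det(I - K) ≠ 0, 1 is not an eigenvalue of K and ker(I - K) = {0}, so we are in the first case: for every y there is a unique x = (I - K)^(-1) y. Explicitly, by the Sherman–Morrison formula, (I - u v^T)^(-1) = I + u v^T/(1 - v·u), i.e. (I - K)^(-1) = I + K/(15).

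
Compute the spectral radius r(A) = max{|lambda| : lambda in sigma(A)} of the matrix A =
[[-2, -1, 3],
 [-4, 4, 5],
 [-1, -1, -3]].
r(A) ≈ 4.3001

The eigenvalues of A are the roots of its characteristic polynomial. With M = A (coefficients from the trace, the sum of principal 2x2 minors, and det A):
  p(λ) = det(λ I - M) = λ^3 + λ^2 - 10λ - 55.
No integer candidate from the rational root theorem (±divisors of 55) is a root, so the roots are irrational. The cubic discriminant is Δ = -67455 < 0, so there is one real root and a complex-conjugate pair. p(4) = -15 and p(5) = 45 have opposite signs, so a root lies in (4, 5); Newton's method refines it to λ ≈ 4.3001. Dividing out (λ - (4.3001)) leaves approximately λ^2 + 5.3001λ + 12.7905. For λ^2 + 5.3001λ + 12.7905 the discriminant is -23.0715. It is negative, so the remaining roots are the complex-conjugate pair λ ≈ -2.65 ± 2.4016i. Their product equals the constant term, so |λ|^2 ≈ 12.7905 and |λ| ≈ 3.5764.
Thus the eigenvalues (to 4 decimals) are 4.3001 (modulus 4.3001); -2.65 ± 2.4016i (modulus 3.5764). The spectral radius is the largest modulus: r(A) ≈ 4.3001. (Cross-check: r(A) ≤ ||A||_2 ≈ 8.2893; equality holds whenever A is normal, though it can also hold for some non-normal A.)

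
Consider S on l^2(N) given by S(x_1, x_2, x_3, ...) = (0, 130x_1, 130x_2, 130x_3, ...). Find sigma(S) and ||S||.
sigma(S) = closed disk {z in C : |z| ≤ 130}; ||S|| = 130

Note S = 130·U where U is the unit right shift (U x)_k = x_{k-1} (with x_0 := 0); so ||S|| = 130||U|| and sigma(S) = 130·sigma(U). ||S x||^2 = sum_{k≥1} |130x_k|^2 = 16900||x||^2, so ||S|| = 130 and sigma(S) ⊂ {|z| ≤ 130}. For any |lambda| < 130, the equation (S - lambda I) x = 0 forces x_1 = 0, then 130x_k = lambda x_{k+1} ⇒ x = 0, so S has no eigenvalues. But (S - lambda I) is not surjective for |lambda| < 130: solving (S - lambda I) x = e_1 would require x_n proportional to (lambda/130)^(-n), which is not in l^2. So every |lambda| < 130 lies in the residual spectrum. The boundary |lambda| = 130 is in the approximate point spectrum (the spectrum is closed). Hence sigma(S) is the closed disk of radius 130.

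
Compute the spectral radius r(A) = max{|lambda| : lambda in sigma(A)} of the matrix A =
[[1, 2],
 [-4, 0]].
r(A) = sqrt(8) ≈ 2.8284

The eigenvalues of A are the roots of its characteristic polynomial. With M = A (coefficients from the trace and determinant):
  p(λ) = det(λ I - M) = λ^2 - λ + 8.
For λ^2 - λ + 8 the discriminant is -31. It is negative, so the roots are the complex-conjugate pair λ = 1/2 ± (sqrt(31)/2) i ≈ 0.5 ± 2.7839i. For a conjugate pair the product of the roots equals the constant term, so |λ|^2 = 8 and |λ| = sqrt(8) ≈ 2.8284.
Thus the eigenvalues (to 4 decimals) are 0.5 ± 2.7839i (modulus 2.8284). The spectral radius is the largest modulus: r(A) = sqrt(8) ≈ 2.8284. (Cross-check: r(A) ≤ ||A||_2 ≈ 4.1594; equality holds whenever A is normal, though it can also hold for some non-normal A.)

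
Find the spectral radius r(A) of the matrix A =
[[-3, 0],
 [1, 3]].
r(A) = 3

The eigenvalues of A are the roots of its characteristic polynomial. With M = A (coefficients from the trace and determinant):
  p(λ) = det(λ I - M) = λ^2 - 9.
For λ^2 - 9 the discriminant is 36. It is a perfect square (6^2), so the roots are rational: λ = (0 ± 6)/2 = 3, -3.
Thus the eigenvalues (to 4 decimals) are 3 (modulus 3); -3 (modulus 3). The spectral radius is the largest modulus: r(A) = 3. (Cross-check: r(A) ≤ ||A||_2 ≈ 3.5414; equality holds whenever A is normal, though it can also hold for some non-normal A.)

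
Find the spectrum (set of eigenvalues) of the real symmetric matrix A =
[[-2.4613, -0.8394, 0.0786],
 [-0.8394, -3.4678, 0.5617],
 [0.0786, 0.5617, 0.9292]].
sigma(A) ≈ {-4, -2, 1}

A is real symmetric, so its spectrum consists of real eigenvalues. Expanding the characteristic polynomial of the displayed matrix gives
  det(λ I - A) = p(λ) = λ^3 + (5)λ^2 + (2)λ + (-8).
Solving p(λ) = 0 yields eigenvalues ≈ -4, -2, 1. (A is shown rounded to 4 decimals, so these recover the underlying integer eigenvalues to within that precision.)
Verification: the trace of A = -5 equals the sum of eigenvalues -5, and det(A) ≈ 8.0002 matches the eigenvalue product 8.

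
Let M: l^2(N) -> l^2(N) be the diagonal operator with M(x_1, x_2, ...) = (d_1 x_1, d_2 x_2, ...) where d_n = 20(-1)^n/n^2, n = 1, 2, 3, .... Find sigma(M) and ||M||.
sigma(M) = {20(-1)^n/n^2 : n ≥ 1} ∪ {0}; ||M|| = 20

A bounded diagonal operator on l^2 with diagonal entries d_n has spectrum equal to the closure of {d_n : n ≥ 1}: every d_n is an eigenvalue (with eigenvector e_n), so {d_n} ⊂ sigma(M); the spectrum is closed, so its closure is too; and for lambda not in the closure, (M - lambda I) has bounded inverse (the diagonal entries 1/(d_n - lambda) are bounded). For our sequence d_n = 20(-1)^n/n^2, n = 1, 2, 3, ...:
  - {d_n} = {20(-1)^n/n^2 : n ≥ 1}; the only limit point is 0
  - closure = {20(-1)^n/n^2 : n ≥ 1} ∪ {0}
For the norm: a diagonal operator has ||M|| = sup_n |d_n|. Here |d_n| = 20/n^2 is decreasing, so sup_n |d_n| = |d_1| = 20. So ||M|| = 20.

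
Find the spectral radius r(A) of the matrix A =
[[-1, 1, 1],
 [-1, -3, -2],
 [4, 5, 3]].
r(A) ≈ 1.8019

The eigenvalues of A are the roots of its characteristic polynomial. With M = A (coefficients from the trace, the sum of principal 2x2 minors, and det A):
  p(λ) = det(λ I - M) = λ^3 + λ^2 - 2λ - 1.
No integer candidate from the rational root theorem (±divisors of 1) is a root, so the roots are irrational. The cubic discriminant is Δ = 49 > 0, so there are three distinct real roots. p(-2) = -1 and p(-1) = 1 have opposite signs, so a root lies in (-2, -1); Newton's method refines it to λ ≈ -1.8019. p(-1) = 1 and p(0) = -1 have opposite signs, so a root lies in (-1, 0); Newton's method refines it to λ ≈ -0.445. p(1) = -1 and p(2) = 7 have opposite signs, so a root lies in (1, 2); Newton's method refines it to λ ≈ 1.247. Check (Vieta): the three roots sum to -1, matching tr M = -1.
Thus the eigenvalues (to 4 decimals) are -1.8019 (modulus 1.8019); -0.445 (modulus 0.445); 1.247 (modulus 1.247). The spectral radius is the largest modulus: r(A) ≈ 1.8019. (Cross-check: r(A) ≤ ||A||_2 ≈ 7.9553; equality holds whenever A is normal, though it can also hold for some non-normal A.)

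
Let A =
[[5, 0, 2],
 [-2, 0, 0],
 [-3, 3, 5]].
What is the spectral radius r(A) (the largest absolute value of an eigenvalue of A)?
r(A) ≈ 5.8813

The eigenvalues of A are the roots of its characteristic polynomial. With M = A (coefficients from the trace, the sum of principal 2x2 minors, and det A):
  p(λ) = det(λ I - M) = λ^3 - 10λ^2 + 31λ + 12.
No integer candidate from the rational root theorem (±divisors of 12) is a root, so the roots are irrational. The cubic discriminant is Δ = -45912 < 0, so there is one real root and a complex-conjugate pair. p(-1) = -30 and p(0) = 12 have opposite signs, so a root lies in (-1, 0); Newton's method refines it to λ ≈ -0.3469. Dividing out (λ - (-0.3469)) leaves approximately λ^2 - 10.3469λ + 34.5896. For λ^2 - 10.3469λ + 34.5896 the discriminant is -31.2996. It is negative, so the remaining roots are the complex-conjugate pair λ ≈ 5.1735 ± 2.7973i. Their product equals the constant term, so |λ|^2 ≈ 34.5896 and |λ| ≈ 5.8813.
Thus the eigenvalues (to 4 decimals) are -0.3469 (modulus 0.3469); 5.1735 ± 2.7973i (modulus 5.8813). The spectral radius is the largest modulus: r(A) ≈ 5.8813. (Cross-check: r(A) ≤ ||A||_2 ≈ 6.8227; equality holds whenever A is normal, though it can also hold for some non-normal A.)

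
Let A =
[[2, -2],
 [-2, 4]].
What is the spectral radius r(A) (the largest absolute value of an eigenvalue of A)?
r(A) = (6 + sqrt(20))/2 ≈ 5.2361

The eigenvalues of A are the roots of its characteristic polynomial. With M = A (coefficients from the trace and determinant):
  p(λ) = det(λ I - M) = λ^2 - 6λ + 4.
For λ^2 - 6λ + 4 the discriminant is 20. It is nonnegative but not a perfect square, so the roots are real and irrational: λ = (6 ± sqrt(20))/2 ≈ 5.2361, 0.7639.
Thus the eigenvalues (to 4 decimals) are 5.2361 (modulus 5.2361); 0.7639 (modulus 0.7639). The spectral radius is the largest modulus: r(A) = (6 + sqrt(20))/2 ≈ 5.2361. (Cross-check: r(A) ≤ ||A||_2 ≈ 5.2361; equality holds whenever A is normal, though it can also hold for some non-normal A.)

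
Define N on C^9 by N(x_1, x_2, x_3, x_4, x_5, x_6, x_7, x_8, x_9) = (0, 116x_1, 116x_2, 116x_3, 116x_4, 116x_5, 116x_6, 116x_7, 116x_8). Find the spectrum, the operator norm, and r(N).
sigma(N) = {0}; ||N|| = 116; r(N) = 0. (N is nilpotent with N^9 = 0.)

On C^9, N is a strictly lower-triangular matrix with 116 on the subdiagonal and zeros elsewhere, so its characteristic polynomial is lambda^9 and every eigenvalue is 0: sigma(N) = {0}. For the operator norm, N e_i = 116e_{i+1} for i = 1, ..., 8 and N e_9 = 0, so the singular values of N are 116 (with multiplicity 8) and 0; hence ||N|| = 116. The spectral radius r(N) = max|lambda| = 0. Note ||N|| > r(N) — characteristic of non-normal nilpotent operators. Indeed N^9 = 0.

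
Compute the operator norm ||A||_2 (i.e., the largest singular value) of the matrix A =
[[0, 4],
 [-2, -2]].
||A||_2 = sqrt((24 + sqrt(320))/2) ≈ 4.5765 (= sqrt(largest eigenvalue of A^T A))

||A||_2 = sigma_max(A) = sqrt(lambda_max(A^T A)). Form the symmetric matrix M = A^T A =
[[4, 4],
 [4, 20]].
Its characteristic polynomial (trace, determinant of M give the coefficients) is
  p(λ) = det(λ I - M) = λ^2 - 24λ + 64.
For λ^2 - 24λ + 64 the discriminant is 320. It is nonnegative but not a perfect square, so the roots are real and irrational: λ = (24 ± sqrt(320))/2 ≈ 20.9443, 3.0557.
So the eigenvalues of A^T A are ≈ 3.0557, 20.9443 (all ≥ 0, as they must be for A^T A). The largest is λ_max = (24 + sqrt(320))/2 ≈ 20.9443, hence ||A||_2 = sqrt(λ_max) = sqrt((24 + sqrt(320))/2) ≈ 4.5765.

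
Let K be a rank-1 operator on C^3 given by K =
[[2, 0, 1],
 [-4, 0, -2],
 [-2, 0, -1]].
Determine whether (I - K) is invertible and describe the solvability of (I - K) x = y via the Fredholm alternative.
(I - K) is singular (det(I - K) = 0, i.e. 1 ∈ sigma(K)). (I - K) x = y is solvable iff y ⊥ ker((I - K)^*) = span{(2, 0, 1)}, i.e. iff 2y_1 + y_3 = 0. When solvable, the solutions are x = y + c·(1, -2, -1), c arbitrary (ker(I - K) = span{(1, -2, -1)}, dimension 1).

K has rank 1, so it is an outer product K = u v^T: every row of K is a multiple of one row vector. Reading off the entries, u = (1, -2, -1) and v = (2, 0, 1) (row i of K equals u_i·v^T). A rank-one matrix u v^T satisfies K u = u (v·u) and kills the (2)-dimensional subspace v^⊥, so its characteristic polynomial is lambda^2 (lambda - v·u) with v·u = tr K = 1. Hence the eigenvalues of I - K are 1 (multiplicity 2) and 1 - (1) = 0, so det(I - K) = 0. (Direct check: I - K =
[[-1, 0, -1],
 [4, 1, 2],
 [2, 0, 2]]
has determinant 0.) So 1 is an eigenvalue of K and (I - K) is not invertible. The finite-dimensional Fredholm alternative says: either (I - K) is invertible, or ker(I - K) ≠ {0} and then range(I - K) = ker((I - K)^*)^⊥, with dim ker(I - K) = dim ker((I - K)^*). We are in the second case, so we need both kernels. Kernel of I - K: (I - K) u = u - u (v·u) = u - u = 0, so ker(I - K) = span{u} = span{(1, -2, -1)} (it is exactly 1-dimensional because rank(I - K) = 2). Kernel of the adjoint: K is real, so (I - K)^* = I - K^T = I - v u^T, and (I - v u^T) v = v - v (u·v) = 0; hence ker((I - K)^*) = span{v} = span{(2, 0, 1)}. Therefore (I - K) x = y is solvable iff <y, v> = 0, i.e. iff 2y_1 + y_3 = 0. When this holds, K y = u (v·y) = 0, so (I - K) y = y and x = y is a particular solution; the full solution set is the line x = y + c·u = y + c·(1, -2, -1), c ∈ C.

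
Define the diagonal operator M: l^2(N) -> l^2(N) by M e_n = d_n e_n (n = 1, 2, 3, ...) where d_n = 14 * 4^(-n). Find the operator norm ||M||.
||M|| = 7/2 (attained at n = 1)

For M diagonal, ||M|| = sup_n |d_n|. The sequence d_n = 14 * 4^(-n) is positive and strictly decreasing (ratio 4^(-1) < 1), so the supremum is d_1 = 14/4 = 7/2. Hence ||M|| = 7/2.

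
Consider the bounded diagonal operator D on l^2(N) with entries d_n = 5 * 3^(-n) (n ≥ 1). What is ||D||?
||D|| = 5/3 (attained at n = 1)

For D diagonal, ||D|| = sup_n |d_n|. The sequence d_n = 5 * 3^(-n) is positive and strictly decreasing (ratio 3^(-1) < 1), so the supremum is d_1 = 5/3. Hence ||D|| = 5/3.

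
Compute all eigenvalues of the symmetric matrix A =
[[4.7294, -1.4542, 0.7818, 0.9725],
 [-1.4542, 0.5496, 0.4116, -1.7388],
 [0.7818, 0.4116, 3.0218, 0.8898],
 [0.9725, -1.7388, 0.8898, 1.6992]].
sigma(A) ≈ {-1, 2, 3, 6}

A is real symmetric, so its spectrum consists of real eigenvalues. Expanding the characteristic polynomial of the displayed matrix gives
  det(λ I - A) = p(λ) = λ^4 + (-10)λ^3 + (25)λ^2 + (0.001)λ + (-36.0016).
Solving p(λ) = 0 yields eigenvalues ≈ -1, 2, 3, 6. (A is shown rounded to 4 decimals, so these recover the underlying integer eigenvalues to within that precision.)
Verification: the trace of A = 10 equals the sum of eigenvalues 10, and det(A) ≈ -36.0016 matches the eigenvalue product -36.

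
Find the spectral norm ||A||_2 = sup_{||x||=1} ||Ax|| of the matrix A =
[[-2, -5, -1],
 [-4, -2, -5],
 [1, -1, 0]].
||A||_2 ≈ 7.8544 (= sqrt(largest eigenvalue of A^T A))

||A||_2 = sigma_max(A) = sqrt(lambda_max(A^T A)). Form the symmetric matrix M = A^T A =
[[21, 17, 22],
 [17, 30, 15],
 [22, 15, 26]].
Its characteristic polynomial (trace, sum of principal 2x2 minors, determinant of M give the coefficients) is
  p(λ) = det(λ I - M) = λ^3 - 77λ^2 + 958λ - 841.
No integer candidate from the rational root theorem (±divisors of 841) is a root, so the roots are irrational. The cubic discriminant is Δ = 1486347217 > 0, so there are three distinct real roots. p(0) = -841 and p(1) = 41 have opposite signs, so a root lies in (0, 1); Newton's method refines it to λ ≈ 0.9494. p(14) = 223 and p(15) = -421 have opposite signs, so a root lies in (14, 15); Newton's method refines it to λ ≈ 14.3583. p(61) = -1939 and p(62) = 895 have opposite signs, so a root lies in (61, 62); Newton's method refines it to λ ≈ 61.6923. Check (Vieta): the three roots sum to 77, matching tr M = 77.
So the eigenvalues of A^T A are ≈ 0.9494, 14.3583, 61.6923 (all ≥ 0, as they must be for A^T A). The largest is λ_max ≈ 61.6923, hence ||A||_2 = sqrt(λ_max) ≈ 7.8544.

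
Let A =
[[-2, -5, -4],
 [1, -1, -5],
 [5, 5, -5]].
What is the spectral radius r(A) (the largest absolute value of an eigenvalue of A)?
r(A) = sqrt(67) ≈ 8.1854

The eigenvalues of A are the roots of its characteristic polynomial. With M = A (coefficients from the trace, the sum of principal 2x2 minors, and det A):
  p(λ) = det(λ I - M) = λ^3 + 8λ^2 + 67λ.
The constant term is 0, so λ = 0 is a root. Dividing out λ leaves p(λ) = λ(λ^2 + 8λ + 67). For λ^2 + 8λ + 67 the discriminant is -204. It is negative, so the roots are the complex-conjugate pair λ = -4 ± (sqrt(204)/2) i ≈ -4 ± 7.1414i. For a conjugate pair the product of the roots equals the constant term, so |λ|^2 = 67 and |λ| = sqrt(67) ≈ 8.1854.
Thus the eigenvalues (to 4 decimals) are -4 ± 7.1414i (modulus 8.1854); 0 (modulus 0). The spectral radius is the largest modulus: r(A) = sqrt(67) ≈ 8.1854. (Cross-check: r(A) ≤ ||A||_2 ≈ 9.2948; equality holds whenever A is normal, though it can also hold for some non-normal A.)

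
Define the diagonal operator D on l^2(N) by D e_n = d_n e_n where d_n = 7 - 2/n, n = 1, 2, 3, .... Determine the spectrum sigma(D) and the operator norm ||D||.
sigma(D) = {7 - 2/n : n ≥ 1} ∪ {7}; ||D|| = 7

A bounded diagonal operator on l^2 with diagonal entries d_n has spectrum equal to the closure of {d_n : n ≥ 1}: every d_n is an eigenvalue (with eigenvector e_n), so {d_n} ⊂ sigma(D); the spectrum is closed, so its closure is too; and for lambda not in the closure, (D - lambda I) has bounded inverse (the diagonal entries 1/(d_n - lambda) are bounded). For our sequence d_n = 7 - 2/n, n = 1, 2, 3, ...:
  - {d_n} = {7 - 2/n : n ≥ 1}; the only limit point is 7
  - closure = {7 - 2/n : n ≥ 1} ∪ {7}
For the norm: a diagonal operator has ||D|| = sup_n |d_n|. Here d_n = 7 - 2/n increases monotonically from d_1 = 5 toward 7, with all terms in [5, 7); so sup_n |d_n| = 7 (the supremum is the limit, not attained). So ||D|| = 7.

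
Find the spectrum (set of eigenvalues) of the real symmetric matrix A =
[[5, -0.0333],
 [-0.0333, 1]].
sigma(A) ≈ {1, 5}

A is real symmetric, so its spectrum consists of real eigenvalues. Expanding the characteristic polynomial of the displayed matrix gives
  det(λ I - A) = p(λ) = λ^2 + (-6)λ + (5).
Solving p(λ) = 0 yields eigenvalues ≈ 1, 5. (A is shown rounded to 4 decimals, so these recover the underlying integer eigenvalues to within that precision.)
Verification: the trace of A = 6 equals the sum of eigenvalues 6, and det(A) ≈ 5.0001 matches the eigenvalue product 5.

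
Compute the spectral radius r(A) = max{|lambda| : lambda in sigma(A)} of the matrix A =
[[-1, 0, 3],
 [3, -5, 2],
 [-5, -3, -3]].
r(A) ≈ 5.1013

The eigenvalues of A are the roots of its characteristic polynomial. With M = A (coefficients from the trace, the sum of principal 2x2 minors, and det A):
  p(λ) = det(λ I - M) = λ^3 + 9λ^2 + 44λ + 123.
No integer candidate from the rational root theorem (±divisors of 123) is a root, so the roots are irrational. The cubic discriminant is Δ = -74327 < 0, so there is one real root and a complex-conjugate pair. p(-6) = -33 and p(-5) = 3 have opposite signs, so a root lies in (-6, -5); Newton's method refines it to λ ≈ -5.1013. Dividing out (λ - (-5.1013)) leaves approximately λ^2 + 3.8987λ + 24.1115. For λ^2 + 3.8987λ + 24.1115 the discriminant is -81.2463. It is negative, so the remaining roots are the complex-conjugate pair λ ≈ -1.9494 ± 4.5068i. Their product equals the constant term, so |λ|^2 ≈ 24.1115 and |λ| ≈ 4.9104.
Thus the eigenvalues (to 4 decimals) are -5.1013 (modulus 5.1013); -1.9494 ± 4.5068i (modulus 4.9104). The spectral radius is the largest modulus: r(A) ≈ 5.1013. (Cross-check: r(A) ≤ ||A||_2 ≈ 6.9038; equality holds whenever A is normal, though it can also hold for some non-normal A.)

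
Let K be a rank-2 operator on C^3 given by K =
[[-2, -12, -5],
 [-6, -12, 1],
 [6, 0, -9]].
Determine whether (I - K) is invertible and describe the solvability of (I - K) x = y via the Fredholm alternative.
(I - K) is invertible (det(I - K) = 132 ≠ 0), so for every y in C^3 the equation (I - K) x = y has a unique solution.

K has rank 2 and factors as K = U V^T = u1 v1^T + u2 v2^T with u1 = (-3, -1, -3), v1 = (0, 3, 2), u2 = (-1, -3, 3), v2 = (2, 3, -1) (multiplying out reproduces the displayed K). The nonzero eigenvalues of U V^T coincide with those of the 2 x 2 matrix G = V^T U = [[v1·u1, v1·u2], [v2·u1, v2·u2]] = [[-9, -3], [-6, -14]], and by the Sylvester determinant identity det(I_3 - U V^T) = det(I_2 - V^T U) = det([[10, 3], [6, 15]]) = (10)(15) - (3)(6) = 132. (Direct check: I - K =
[[3, 12, 5],
 [6, 13, -1],
 [-6, 0, 10]]
has determinant 132.) The finite-dimensional Fredholm alternative says: either (I - K) is invertible, or ker(I - K) ≠ {0} and then range(I - K) = ker((I - K)^*)^⊥, with dim ker(I - K) = dim ker((I - K)^*). Since det(I - K) ≠ 0, 1 is not an eigenvalue of K and ker(I - K) = {0}, so we are in the first case: for every y there is a unique x = (I - K)^(-1) y. (Explicitly, by the Woodbury identity, (I - U V^T)^(-1) = I + U (I_2 - G)^(-1) V^T.)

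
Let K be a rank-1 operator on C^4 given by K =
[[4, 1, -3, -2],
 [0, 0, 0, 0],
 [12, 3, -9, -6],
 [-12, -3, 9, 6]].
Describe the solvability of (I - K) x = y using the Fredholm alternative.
(I - K) is singular (det(I - K) = 0, i.e. 1 ∈ sigma(K)). (I - K) x = y is solvable iff y ⊥ ker((I - K)^*) = span{(4, 1, -3, -2)}, i.e. iff 4y_1 + y_2 - 3y_3 - 2y_4 = 0. When solvable, the solutions are x = y + c·(1, 0, 3, -3), c arbitrary (ker(I - K) = span{(1, 0, 3, -3)}, dimension 1).

K has rank 1, so it is an outer product K = u v^T: every row of K is a multiple of one row vector. Reading off the entries, u = (1, 0, 3, -3) and v = (4, 1, -3, -2) (row i of K equals u_i·v^T). A rank-one matrix u v^T satisfies K u = u (v·u) and kills the (3)-dimensional subspace v^⊥, so its characteristic polynomial is lambda^3 (lambda - v·u) with v·u = tr K = 1. Hence the eigenvalues of I - K are 1 (multiplicity 3) and 1 - (1) = 0, so det(I - K) = 0. (Direct check: I - K =
[[-3, -1, 3, 2],
 [0, 1, 0, 0],
 [-12, -3, 10, 6],
 [12, 3, -9, -5]]
has determinant 0.) So 1 is an eigenvalue of K and (I - K) is not invertible. The finite-dimensional Fredholm alternative says: either (I - K) is invertible, or ker(I - K) ≠ {0} and then range(I - K) = ker((I - K)^*)^⊥, with dim ker(I - K) = dim ker((I - K)^*). We are in the second case, so we need both kernels. Kernel of I - K: (I - K) u = u - u (v·u) = u - u = 0, so ker(I - K) = span{u} = span{(1, 0, 3, -3)} (it is exactly 1-dimensional because rank(I - K) = 3). Kernel of the adjoint: K is real, so (I - K)^* = I - K^T = I - v u^T, and (I - v u^T) v = v - v (u·v) = 0; hence ker((I - K)^*) = span{v} = span{(4, 1, -3, -2)}. Therefore (I - K) x = y is solvable iff <y, v> = 0, i.e. iff 4y_1 + y_2 - 3y_3 - 2y_4 = 0. When this holds, K y = u (v·y) = 0, so (I - K) y = y and x = y is a particular solution; the full solution set is the line x = y + c·u = y + c·(1, 0, 3, -3), c ∈ C.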